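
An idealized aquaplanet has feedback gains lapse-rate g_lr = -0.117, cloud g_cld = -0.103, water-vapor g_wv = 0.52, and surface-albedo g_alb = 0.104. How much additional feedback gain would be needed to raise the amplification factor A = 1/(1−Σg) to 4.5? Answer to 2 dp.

Current total gain = 0.404.
Target gain for A = 4.5: g* = 1 − 1/4.5 = 0.7778.
Additional gain needed = 0.7778 − 0.404 = 0.37.

0.37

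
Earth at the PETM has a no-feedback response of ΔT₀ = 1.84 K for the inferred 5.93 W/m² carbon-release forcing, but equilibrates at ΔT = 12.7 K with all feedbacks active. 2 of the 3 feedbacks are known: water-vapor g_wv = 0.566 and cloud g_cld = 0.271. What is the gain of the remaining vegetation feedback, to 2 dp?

Amplification A = ΔT/ΔT₀ = 12.7/1.84 = 6.902.
Total gain g = 1 − 1/A = 1 − 1/6.902 = 0.8551.
Known gains sum to 0.566 + 0.271 = 0.837.
g_veg = 0.8551 − 0.837 = 0.02.

0.02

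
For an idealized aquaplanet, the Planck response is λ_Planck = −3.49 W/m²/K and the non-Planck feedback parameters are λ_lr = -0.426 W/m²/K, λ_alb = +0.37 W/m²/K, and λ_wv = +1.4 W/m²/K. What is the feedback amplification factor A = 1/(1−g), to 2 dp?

Convert to gains: g_lr = -0.426/3.49 = -0.1221; g_alb = 0.37/3.49 = 0.106; g_wv = 1.4/3.49 = 0.4011.
Total gain g = 0.385.
A = 1/(1 − 0.385) = 1.63.

1.63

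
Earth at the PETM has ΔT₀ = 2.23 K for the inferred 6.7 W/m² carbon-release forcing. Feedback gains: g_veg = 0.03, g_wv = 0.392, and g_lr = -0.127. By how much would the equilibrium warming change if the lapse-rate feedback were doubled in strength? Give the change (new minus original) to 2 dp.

Original: g = 0.295, ΔT = 2.23/(1−0.295) = 3.1631 K.
With doubled lapse-rate: g' = 0.168, ΔT' = 2.23/(1−0.168) = 2.6803 K.
Change = 2.6803 − 3.1631 = -0.48 K.

-0.48 K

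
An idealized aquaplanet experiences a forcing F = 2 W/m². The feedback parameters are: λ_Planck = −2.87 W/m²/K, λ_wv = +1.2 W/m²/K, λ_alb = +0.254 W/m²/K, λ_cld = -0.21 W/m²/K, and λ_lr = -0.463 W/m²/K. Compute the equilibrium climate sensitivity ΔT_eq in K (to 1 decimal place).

1.0 K

Net feedback parameter λ = (−2.87) + (+1.2) + (+0.254) + (-0.21) + (-0.463) = -2.089 W/m²/K.
ΔT = −F/λ = −2/(-2.089) = 1.0 K.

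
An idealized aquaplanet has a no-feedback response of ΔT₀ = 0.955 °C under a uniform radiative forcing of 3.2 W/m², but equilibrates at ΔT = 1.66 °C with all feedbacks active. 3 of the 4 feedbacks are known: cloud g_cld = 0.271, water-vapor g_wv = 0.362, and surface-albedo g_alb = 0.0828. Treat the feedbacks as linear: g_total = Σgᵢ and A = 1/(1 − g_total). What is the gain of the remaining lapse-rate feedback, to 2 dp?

-0.29

Amplification A = ΔT/ΔT₀ = 1.66/0.955 = 1.738.
Total gain g = 1 − 1/A = 1 − 1/1.738 = 0.4246.
Known gains sum to 0.271 + 0.362 + 0.0828 = 0.7158.
g_lr = 0.4246 − 0.7158 = -0.29.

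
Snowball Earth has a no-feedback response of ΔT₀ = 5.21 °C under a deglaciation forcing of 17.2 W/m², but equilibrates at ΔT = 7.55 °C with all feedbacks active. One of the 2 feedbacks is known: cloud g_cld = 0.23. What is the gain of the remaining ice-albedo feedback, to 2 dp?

Amplification A = ΔT/ΔT₀ = 7.55/5.21 = 1.449.
Total gain g = 1 − 1/A = 1 − 1/1.449 = 0.3099.
The known gain is 0.23.
g_ice = 0.3099 − 0.23 = 0.08.

0.08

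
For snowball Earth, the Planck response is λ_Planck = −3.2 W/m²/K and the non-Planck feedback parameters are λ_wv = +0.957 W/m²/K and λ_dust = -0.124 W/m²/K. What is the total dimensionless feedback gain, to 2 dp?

0.26

Convert to gains: g_wv = 0.957/3.2 = 0.2991; g_dust = -0.124/3.2 = -0.03875.
Total gain g = 0.26035.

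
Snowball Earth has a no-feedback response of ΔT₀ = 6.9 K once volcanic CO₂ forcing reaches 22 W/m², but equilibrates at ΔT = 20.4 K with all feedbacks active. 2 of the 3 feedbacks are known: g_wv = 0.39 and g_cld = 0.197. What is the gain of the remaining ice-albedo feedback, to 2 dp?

Amplification A = ΔT/ΔT₀ = 20.4/6.9 = 2.957.
Total gain g = 1 − 1/A = 1 − 1/2.957 = 0.6618.
Known gains sum to 0.39 + 0.197 = 0.587.
g_ice = 0.6618 − 0.587 = 0.07.

0.07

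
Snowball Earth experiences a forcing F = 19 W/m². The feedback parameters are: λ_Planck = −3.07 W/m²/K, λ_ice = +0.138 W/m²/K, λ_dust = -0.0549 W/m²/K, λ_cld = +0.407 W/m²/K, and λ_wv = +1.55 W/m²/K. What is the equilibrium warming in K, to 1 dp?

18.4 K

Net feedback parameter λ = (−3.07) + (+0.138) + (-0.0549) + (+0.407) + (+1.55) = -1.0299 W/m²/K.
ΔT = −F/λ = −19/(-1.0299) = 18.4 K.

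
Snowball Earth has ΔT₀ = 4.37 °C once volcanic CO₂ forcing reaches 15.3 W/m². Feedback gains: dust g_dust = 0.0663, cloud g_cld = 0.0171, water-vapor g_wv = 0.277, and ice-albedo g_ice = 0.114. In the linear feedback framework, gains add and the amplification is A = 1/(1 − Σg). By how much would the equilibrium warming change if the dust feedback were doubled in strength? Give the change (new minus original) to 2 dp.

Original: g = 0.4744, ΔT = 4.37/(1−0.4744) = 8.3143 °C.
With doubled dust: g' = 0.5407, ΔT' = 4.37/(1−0.5407) = 9.5145 °C.
Change = 9.5145 − 8.3143 = 1.20 °C.

1.20 °C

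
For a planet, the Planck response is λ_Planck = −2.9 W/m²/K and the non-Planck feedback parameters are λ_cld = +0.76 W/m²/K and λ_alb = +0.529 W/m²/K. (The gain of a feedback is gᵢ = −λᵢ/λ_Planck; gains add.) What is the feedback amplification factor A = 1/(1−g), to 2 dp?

1.80

Convert to gains: g_cld = 0.76/2.9 = 0.2621; g_alb = 0.529/2.9 = 0.1824.
Total gain g = 0.4445.
A = 1/(1 − 0.4445) = 1.80.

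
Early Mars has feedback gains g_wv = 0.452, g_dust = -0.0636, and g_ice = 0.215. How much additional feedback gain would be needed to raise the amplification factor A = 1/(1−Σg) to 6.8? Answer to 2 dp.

Current total gain = 0.6034.
Target gain for A = 6.8: g* = 1 − 1/6.8 = 0.8529.
Additional gain needed = 0.8529 − 0.6034 = 0.25.

0.25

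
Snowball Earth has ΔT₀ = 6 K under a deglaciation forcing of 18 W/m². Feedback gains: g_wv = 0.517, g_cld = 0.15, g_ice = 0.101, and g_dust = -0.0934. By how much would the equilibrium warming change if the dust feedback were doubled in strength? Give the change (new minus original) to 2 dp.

-4.11 K

Original: g = 0.6746, ΔT = 6/(1−0.6746) = 18.4388 K.
With doubled dust: g' = 0.5812, ΔT' = 6/(1−0.5812) = 14.3266 K.
Change = 14.3266 − 18.4388 = -4.11 K.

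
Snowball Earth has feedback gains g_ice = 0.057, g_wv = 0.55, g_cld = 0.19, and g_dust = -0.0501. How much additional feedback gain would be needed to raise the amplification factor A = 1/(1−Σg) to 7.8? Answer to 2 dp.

Current total gain = 0.7469.
Target gain for A = 7.8: g* = 1 − 1/7.8 = 0.8718.
Additional gain needed = 0.8718 − 0.7469 = 0.12.

0.12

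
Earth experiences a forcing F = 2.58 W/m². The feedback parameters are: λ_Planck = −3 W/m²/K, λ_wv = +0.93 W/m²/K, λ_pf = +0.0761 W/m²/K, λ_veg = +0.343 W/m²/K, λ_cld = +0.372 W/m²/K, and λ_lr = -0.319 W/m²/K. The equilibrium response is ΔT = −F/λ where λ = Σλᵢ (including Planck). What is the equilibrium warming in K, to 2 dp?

1.61 K

Net feedback parameter λ = (−3) + (+0.93) + (+0.0761) + (+0.343) + (+0.372) + (-0.319) = -1.5979 W/m²/K.
ΔT = −F/λ = −2.58/(-1.5979) = 1.61 K.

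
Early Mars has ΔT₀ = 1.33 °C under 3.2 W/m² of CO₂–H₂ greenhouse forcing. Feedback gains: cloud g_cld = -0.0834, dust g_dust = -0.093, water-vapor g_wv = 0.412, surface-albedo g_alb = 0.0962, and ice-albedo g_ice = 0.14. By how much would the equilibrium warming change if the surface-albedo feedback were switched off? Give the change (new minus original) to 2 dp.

-0.39 °C

Original: g = 0.4718, ΔT = 1.33/(1−0.4718) = 2.5180 °C.
Without surface-albedo: g' = 0.3756, ΔT' = 1.33/(1−0.3756) = 2.1300 °C.
Change = 2.1300 − 2.5180 = -0.39 °C.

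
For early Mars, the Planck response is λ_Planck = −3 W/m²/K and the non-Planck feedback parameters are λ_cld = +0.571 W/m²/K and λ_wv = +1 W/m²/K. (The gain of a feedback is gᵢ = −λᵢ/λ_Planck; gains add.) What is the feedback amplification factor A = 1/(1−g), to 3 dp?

2.099

Convert to gains: g_cld = 0.571/3 = 0.1903; g_wv = 1/3 = 0.3333.
Total gain g = 0.5236.
A = 1/(1 − 0.5236) = 2.099.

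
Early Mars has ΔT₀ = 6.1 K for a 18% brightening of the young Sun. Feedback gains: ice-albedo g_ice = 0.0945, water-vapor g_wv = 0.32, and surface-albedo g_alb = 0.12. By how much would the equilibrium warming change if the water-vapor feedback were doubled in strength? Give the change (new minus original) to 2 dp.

Original: g = 0.5345, ΔT = 6.1/(1−0.5345) = 13.1042 K.
With doubled water-vapor: g' = 0.8545, ΔT' = 6.1/(1−0.8545) = 41.9244 K.
Change = 41.9244 − 13.1042 = 28.82 K.

28.82 K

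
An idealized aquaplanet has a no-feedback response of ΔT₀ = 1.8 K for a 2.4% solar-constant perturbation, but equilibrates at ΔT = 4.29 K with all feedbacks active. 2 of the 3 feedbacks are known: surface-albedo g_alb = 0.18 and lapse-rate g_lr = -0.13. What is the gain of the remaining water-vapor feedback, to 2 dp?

0.53

Amplification A = ΔT/ΔT₀ = 4.29/1.8 = 2.383.
Total gain g = 1 − 1/A = 1 − 1/2.383 = 0.5804.
Known gains sum to 0.18 − 0.13 = 0.05.
g_wv = 0.5804 − 0.05 = 0.53.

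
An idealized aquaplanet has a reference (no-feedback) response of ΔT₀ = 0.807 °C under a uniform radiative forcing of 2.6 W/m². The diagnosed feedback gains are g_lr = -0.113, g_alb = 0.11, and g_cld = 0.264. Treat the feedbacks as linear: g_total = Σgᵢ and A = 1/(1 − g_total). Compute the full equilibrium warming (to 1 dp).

Total gain g = -0.113 + 0.11 + 0.264 = 0.261.
Amplification A = 1/(1 − 0.261) = 1.353.
ΔT = 0.807 × 1.353 = 1.1 °C.

1.1 °C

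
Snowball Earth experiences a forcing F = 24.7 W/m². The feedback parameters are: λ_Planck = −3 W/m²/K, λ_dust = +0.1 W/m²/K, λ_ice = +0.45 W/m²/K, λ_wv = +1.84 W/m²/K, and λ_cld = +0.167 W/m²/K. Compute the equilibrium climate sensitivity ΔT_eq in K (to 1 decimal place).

Net feedback parameter λ = (−3) + (+0.1) + (+0.45) + (+1.84) + (+0.167) = -0.443 W/m²/K.
ΔT = −F/λ = −24.7/(-0.443) = 55.8 K.

55.8 K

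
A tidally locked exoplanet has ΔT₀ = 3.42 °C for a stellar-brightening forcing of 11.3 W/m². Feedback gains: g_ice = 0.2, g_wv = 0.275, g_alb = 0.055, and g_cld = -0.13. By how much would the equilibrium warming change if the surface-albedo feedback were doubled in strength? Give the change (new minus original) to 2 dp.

Original: g = 0.4, ΔT = 3.42/(1−0.4) = 5.7000 °C.
With doubled surface-albedo: g' = 0.455, ΔT' = 3.42/(1−0.455) = 6.2752 °C.
Change = 6.2752 − 5.7000 = 0.58 °C.

0.58 °C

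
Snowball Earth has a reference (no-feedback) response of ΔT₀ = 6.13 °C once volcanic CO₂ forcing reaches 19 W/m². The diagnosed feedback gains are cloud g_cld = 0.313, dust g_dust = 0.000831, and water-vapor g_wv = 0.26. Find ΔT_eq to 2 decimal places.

14.38 °C

Total gain g = 0.313 + 0.000831 + 0.26 = 0.573831.
Amplification A = 1/(1 − 0.573831) = 2.346.
ΔT = 6.13 × 2.346 = 14.38 °C.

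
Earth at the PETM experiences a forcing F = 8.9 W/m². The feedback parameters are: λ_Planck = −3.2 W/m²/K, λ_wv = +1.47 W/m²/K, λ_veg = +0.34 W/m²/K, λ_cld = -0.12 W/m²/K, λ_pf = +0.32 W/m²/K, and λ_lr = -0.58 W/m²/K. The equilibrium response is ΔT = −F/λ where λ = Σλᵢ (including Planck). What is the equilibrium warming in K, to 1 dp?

Net feedback parameter λ = (−3.2) + (+1.47) + (+0.34) + (-0.12) + (+0.32) + (-0.58) = -1.77 W/m²/K.
ΔT = −F/λ = −8.9/(-1.77) = 5.0 K.

5.0 K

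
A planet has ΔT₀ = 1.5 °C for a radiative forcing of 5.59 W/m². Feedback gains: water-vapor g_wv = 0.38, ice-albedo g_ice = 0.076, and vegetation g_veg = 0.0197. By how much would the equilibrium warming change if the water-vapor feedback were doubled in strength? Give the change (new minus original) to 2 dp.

Original: g = 0.4757, ΔT = 1.5/(1−0.4757) = 2.8610 °C.
With doubled water-vapor: g' = 0.8557, ΔT' = 1.5/(1−0.8557) = 10.3950 °C.
Change = 10.3950 − 2.8610 = 7.53 °C.

7.53 °C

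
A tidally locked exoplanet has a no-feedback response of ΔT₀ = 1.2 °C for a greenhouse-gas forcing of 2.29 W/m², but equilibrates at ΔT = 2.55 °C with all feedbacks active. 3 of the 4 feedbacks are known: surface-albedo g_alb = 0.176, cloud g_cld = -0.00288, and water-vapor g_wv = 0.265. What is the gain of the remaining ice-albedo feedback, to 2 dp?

Amplification A = ΔT/ΔT₀ = 2.55/1.2 = 2.125.
Total gain g = 1 − 1/A = 1 − 1/2.125 = 0.5294.
Known gains sum to 0.176 − 0.00288 + 0.265 = 0.43812.
g_ice = 0.5294 − 0.43812 = 0.09.

0.09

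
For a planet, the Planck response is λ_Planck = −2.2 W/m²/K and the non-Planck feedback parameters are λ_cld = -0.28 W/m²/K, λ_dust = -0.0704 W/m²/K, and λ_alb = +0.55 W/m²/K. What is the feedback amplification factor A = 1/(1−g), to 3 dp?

1.100

Convert to gains: g_cld = -0.28/2.2 = -0.1273; g_dust = -0.0704/2.2 = -0.032; g_alb = 0.55/2.2 = 0.25.
Total gain g = 0.0907.
A = 1/(1 − 0.0907) = 1.100.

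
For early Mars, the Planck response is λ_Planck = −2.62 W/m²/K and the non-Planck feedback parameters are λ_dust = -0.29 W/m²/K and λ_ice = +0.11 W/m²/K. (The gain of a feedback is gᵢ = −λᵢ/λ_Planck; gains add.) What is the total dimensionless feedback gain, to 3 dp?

-0.069

Convert to gains: g_dust = -0.29/2.62 = -0.1107; g_ice = 0.11/2.62 = 0.04198.
Total gain g = -0.06872.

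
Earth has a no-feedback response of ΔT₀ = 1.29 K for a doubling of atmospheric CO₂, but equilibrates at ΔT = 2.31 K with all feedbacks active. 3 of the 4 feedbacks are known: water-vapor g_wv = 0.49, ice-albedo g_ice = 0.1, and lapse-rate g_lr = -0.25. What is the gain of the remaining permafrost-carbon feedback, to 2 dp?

Amplification A = ΔT/ΔT₀ = 2.31/1.29 = 1.791.
Total gain g = 1 − 1/A = 1 − 1/1.791 = 0.4417.
Known gains sum to 0.49 + 0.1 − 0.25 = 0.34.
g_pf = 0.4417 − 0.34 = 0.10.

0.10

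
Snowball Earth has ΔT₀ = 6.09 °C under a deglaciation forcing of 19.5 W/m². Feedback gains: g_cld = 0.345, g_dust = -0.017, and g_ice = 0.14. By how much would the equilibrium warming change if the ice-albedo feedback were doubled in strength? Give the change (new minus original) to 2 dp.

Original: g = 0.468, ΔT = 6.09/(1−0.468) = 11.4474 °C.
With doubled ice-albedo: g' = 0.608, ΔT' = 6.09/(1−0.608) = 15.5357 °C.
Change = 15.5357 − 11.4474 = 4.09 °C.

4.09 °C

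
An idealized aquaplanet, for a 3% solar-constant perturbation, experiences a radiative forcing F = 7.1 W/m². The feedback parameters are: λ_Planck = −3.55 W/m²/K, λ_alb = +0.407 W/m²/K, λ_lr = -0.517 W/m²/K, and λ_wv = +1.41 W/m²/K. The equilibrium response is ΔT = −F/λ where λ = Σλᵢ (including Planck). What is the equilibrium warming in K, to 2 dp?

3.16 K

Net feedback parameter λ = (−3.55) + (+0.407) + (-0.517) + (+1.41) = -2.25 W/m²/K.
ΔT = −F/λ = −7.1/(-2.25) = 3.16 K.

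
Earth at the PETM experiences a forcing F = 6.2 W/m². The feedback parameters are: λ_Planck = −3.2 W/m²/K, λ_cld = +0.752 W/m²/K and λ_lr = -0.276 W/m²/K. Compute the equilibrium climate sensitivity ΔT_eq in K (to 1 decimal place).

Net feedback parameter λ = (−3.2) + (+0.752) + (-0.276) = -2.724 W/m²/K.
ΔT = −F/λ = −6.2/(-2.724) = 2.3 K.

2.3 K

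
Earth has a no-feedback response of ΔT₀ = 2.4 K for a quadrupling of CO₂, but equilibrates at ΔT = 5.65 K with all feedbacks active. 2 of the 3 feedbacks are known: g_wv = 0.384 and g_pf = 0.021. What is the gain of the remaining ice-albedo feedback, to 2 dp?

Amplification A = ΔT/ΔT₀ = 5.65/2.4 = 2.354.
Total gain g = 1 − 1/A = 1 − 1/2.354 = 0.5752.
Known gains sum to 0.384 + 0.021 = 0.405.
g_ice = 0.5752 − 0.405 = 0.17.

0.17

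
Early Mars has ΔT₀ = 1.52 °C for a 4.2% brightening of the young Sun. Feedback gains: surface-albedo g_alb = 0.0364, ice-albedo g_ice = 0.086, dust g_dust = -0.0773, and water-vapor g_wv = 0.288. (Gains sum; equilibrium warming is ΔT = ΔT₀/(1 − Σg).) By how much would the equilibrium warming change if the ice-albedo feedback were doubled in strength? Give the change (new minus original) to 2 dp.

0.34 °C

Original: g = 0.3331, ΔT = 1.52/(1−0.3331) = 2.2792 °C.
With doubled ice-albedo: g' = 0.4191, ΔT' = 1.52/(1−0.4191) = 2.6166 °C.
Change = 2.6166 − 2.2792 = 0.34 °C.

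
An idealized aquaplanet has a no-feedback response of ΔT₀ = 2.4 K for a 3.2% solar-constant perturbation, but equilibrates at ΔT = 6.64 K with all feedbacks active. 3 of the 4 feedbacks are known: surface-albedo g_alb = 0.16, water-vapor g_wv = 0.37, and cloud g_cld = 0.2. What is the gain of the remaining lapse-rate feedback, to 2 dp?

Amplification A = ΔT/ΔT₀ = 6.64/2.4 = 2.767.
Total gain g = 1 − 1/A = 1 − 1/2.767 = 0.6386.
Known gains sum to 0.16 + 0.37 + 0.2 = 0.73.
g_lr = 0.6386 − 0.73 = -0.09.

-0.09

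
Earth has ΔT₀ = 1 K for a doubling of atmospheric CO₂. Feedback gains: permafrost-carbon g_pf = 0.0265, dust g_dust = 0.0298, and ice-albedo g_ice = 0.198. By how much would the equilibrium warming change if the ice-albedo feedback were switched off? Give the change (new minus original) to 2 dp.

-0.28 K

Original: g = 0.2543, ΔT = 1/(1−0.2543) = 1.3410 K.
Without ice-albedo: g' = 0.0563, ΔT' = 1/(1−0.0563) = 1.0597 K.
Change = 1.0597 − 1.3410 = -0.28 K.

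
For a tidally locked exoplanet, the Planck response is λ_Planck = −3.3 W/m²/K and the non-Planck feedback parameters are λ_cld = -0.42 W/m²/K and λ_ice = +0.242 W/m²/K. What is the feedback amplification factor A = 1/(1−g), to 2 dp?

0.95

Convert to gains: g_cld = -0.42/3.3 = -0.1273; g_ice = 0.242/3.3 = 0.07333.
Total gain g = -0.05397.
A = 1/(1 + 0.05397) = 0.95.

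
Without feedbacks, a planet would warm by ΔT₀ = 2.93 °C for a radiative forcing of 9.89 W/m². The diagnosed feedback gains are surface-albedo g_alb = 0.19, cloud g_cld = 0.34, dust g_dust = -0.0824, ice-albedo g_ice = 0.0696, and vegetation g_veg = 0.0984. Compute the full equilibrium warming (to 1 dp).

7.6 °C

Total gain g = 0.19 + 0.34 − 0.0824 + 0.0696 + 0.0984 = 0.6156.
Amplification A = 1/(1 − 0.6156) = 2.601.
ΔT = 2.93 × 2.601 = 7.6 °C.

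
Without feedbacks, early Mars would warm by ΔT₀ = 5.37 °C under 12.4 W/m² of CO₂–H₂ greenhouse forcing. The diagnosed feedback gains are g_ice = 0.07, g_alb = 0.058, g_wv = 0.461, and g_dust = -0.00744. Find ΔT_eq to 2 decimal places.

Total gain g = 0.07 + 0.058 + 0.461 − 0.00744 = 0.58156.
Amplification A = 1/(1 − 0.58156) = 2.39.
ΔT = 5.37 × 2.39 = 12.83 °C.

12.83 °C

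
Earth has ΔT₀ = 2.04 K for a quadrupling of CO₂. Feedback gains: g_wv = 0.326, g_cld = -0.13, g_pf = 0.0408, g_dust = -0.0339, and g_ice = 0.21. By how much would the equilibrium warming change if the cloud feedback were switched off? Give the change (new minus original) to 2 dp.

0.99 K

Original: g = 0.4129, ΔT = 2.04/(1−0.4129) = 3.4747 K.
Without cloud: g' = 0.5429, ΔT' = 2.04/(1−0.5429) = 4.4629 K.
Change = 4.4629 − 3.4747 = 0.99 K.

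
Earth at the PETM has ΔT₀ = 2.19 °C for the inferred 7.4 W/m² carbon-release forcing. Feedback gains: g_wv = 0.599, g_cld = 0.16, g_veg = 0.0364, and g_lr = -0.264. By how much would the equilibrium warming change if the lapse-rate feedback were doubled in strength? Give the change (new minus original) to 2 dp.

Original: g = 0.5314, ΔT = 2.19/(1−0.5314) = 4.6735 °C.
With doubled lapse-rate: g' = 0.2674, ΔT' = 2.19/(1−0.2674) = 2.9894 °C.
Change = 2.9894 − 4.6735 = -1.68 °C.

-1.68 °C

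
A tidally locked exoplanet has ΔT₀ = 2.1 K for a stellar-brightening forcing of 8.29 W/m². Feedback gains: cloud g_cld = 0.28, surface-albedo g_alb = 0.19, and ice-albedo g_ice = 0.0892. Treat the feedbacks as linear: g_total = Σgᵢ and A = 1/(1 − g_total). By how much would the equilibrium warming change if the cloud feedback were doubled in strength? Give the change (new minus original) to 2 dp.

8.30 K

Original: g = 0.5592, ΔT = 2.1/(1−0.5592) = 4.7641 K.
With doubled cloud: g' = 0.8392, ΔT' = 2.1/(1−0.8392) = 13.0597 K.
Change = 13.0597 − 4.7641 = 8.30 K.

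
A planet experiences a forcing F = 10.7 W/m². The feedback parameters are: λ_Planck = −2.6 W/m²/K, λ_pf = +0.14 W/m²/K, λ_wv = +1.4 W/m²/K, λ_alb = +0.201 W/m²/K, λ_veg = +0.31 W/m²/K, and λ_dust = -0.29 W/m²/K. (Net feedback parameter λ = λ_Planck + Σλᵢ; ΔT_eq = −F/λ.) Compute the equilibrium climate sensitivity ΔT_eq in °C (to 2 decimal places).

12.75 °C

Net feedback parameter λ = (−2.6) + (+0.14) + (+1.4) + (+0.201) + (+0.31) + (-0.29) = -0.839 W/m²/K.
ΔT = −F/λ = −10.7/(-0.839) = 12.75 °C.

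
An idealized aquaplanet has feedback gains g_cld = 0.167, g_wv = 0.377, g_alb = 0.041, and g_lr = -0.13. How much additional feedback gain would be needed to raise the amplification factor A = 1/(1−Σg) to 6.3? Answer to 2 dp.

0.39

Current total gain = 0.455.
Target gain for A = 6.3: g* = 1 − 1/6.3 = 0.8413.
Additional gain needed = 0.8413 − 0.455 = 0.39.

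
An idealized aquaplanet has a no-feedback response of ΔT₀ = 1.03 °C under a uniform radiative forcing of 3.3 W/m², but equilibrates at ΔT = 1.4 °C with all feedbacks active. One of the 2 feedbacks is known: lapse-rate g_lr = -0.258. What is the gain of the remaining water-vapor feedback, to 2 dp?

0.52

Amplification A = ΔT/ΔT₀ = 1.4/1.03 = 1.359.
Total gain g = 1 − 1/A = 1 − 1/1.359 = 0.2642.
The known gain is -0.258.
g_wv = 0.2642 + 0.258 = 0.52.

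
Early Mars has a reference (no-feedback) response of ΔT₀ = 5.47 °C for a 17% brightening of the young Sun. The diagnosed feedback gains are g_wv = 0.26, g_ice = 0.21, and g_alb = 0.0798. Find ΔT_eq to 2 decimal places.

Total gain g = 0.26 + 0.21 + 0.0798 = 0.5498.
Amplification A = 1/(1 − 0.5498) = 2.221.
ΔT = 5.47 × 2.221 = 12.15 °C.

12.15 °C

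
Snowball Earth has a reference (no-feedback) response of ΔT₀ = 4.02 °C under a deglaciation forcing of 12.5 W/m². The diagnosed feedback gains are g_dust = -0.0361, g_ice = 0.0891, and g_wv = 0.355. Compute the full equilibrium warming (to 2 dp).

Total gain g = -0.0361 + 0.0891 + 0.355 = 0.408.
Amplification A = 1/(1 − 0.408) = 1.689.
ΔT = 4.02 × 1.689 = 6.79 °C.

6.79 °C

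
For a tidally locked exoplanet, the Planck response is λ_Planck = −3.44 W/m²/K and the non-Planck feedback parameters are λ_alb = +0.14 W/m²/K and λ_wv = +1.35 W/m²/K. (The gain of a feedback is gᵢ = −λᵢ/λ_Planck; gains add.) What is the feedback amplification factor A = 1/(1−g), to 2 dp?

Convert to gains: g_alb = 0.14/3.44 = 0.0407; g_wv = 1.35/3.44 = 0.3924.
Total gain g = 0.4331.
A = 1/(1 − 0.4331) = 1.76.

1.76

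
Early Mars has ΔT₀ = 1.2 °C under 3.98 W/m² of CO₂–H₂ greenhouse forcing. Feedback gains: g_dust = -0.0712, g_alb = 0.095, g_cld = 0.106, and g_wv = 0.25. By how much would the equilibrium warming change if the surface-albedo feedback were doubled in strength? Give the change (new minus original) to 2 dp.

Original: g = 0.3798, ΔT = 1.2/(1−0.3798) = 1.9349 °C.
With doubled surface-albedo: g' = 0.4748, ΔT' = 1.2/(1−0.4748) = 2.2848 °C.
Change = 2.2848 − 1.9349 = 0.35 °C.

0.35 °C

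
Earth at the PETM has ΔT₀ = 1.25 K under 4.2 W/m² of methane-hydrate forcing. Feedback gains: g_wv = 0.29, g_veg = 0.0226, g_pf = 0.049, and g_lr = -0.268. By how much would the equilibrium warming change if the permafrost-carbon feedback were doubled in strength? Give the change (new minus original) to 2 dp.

0.08 K

Original: g = 0.0936, ΔT = 1.25/(1−0.0936) = 1.3791 K.
With doubled permafrost-carbon: g' = 0.1426, ΔT' = 1.25/(1−0.1426) = 1.4579 K.
Change = 1.4579 − 1.3791 = 0.08 K.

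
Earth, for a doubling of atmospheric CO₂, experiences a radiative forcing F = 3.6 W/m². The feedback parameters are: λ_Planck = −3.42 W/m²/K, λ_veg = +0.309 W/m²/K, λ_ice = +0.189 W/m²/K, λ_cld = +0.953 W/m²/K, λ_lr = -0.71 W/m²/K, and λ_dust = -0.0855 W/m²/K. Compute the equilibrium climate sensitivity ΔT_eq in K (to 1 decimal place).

Net feedback parameter λ = (−3.42) + (+0.309) + (+0.189) + (+0.953) + (-0.71) + (-0.0855) = -2.7645 W/m²/K.
ΔT = −F/λ = −3.6/(-2.7645) = 1.3 K.

1.3 K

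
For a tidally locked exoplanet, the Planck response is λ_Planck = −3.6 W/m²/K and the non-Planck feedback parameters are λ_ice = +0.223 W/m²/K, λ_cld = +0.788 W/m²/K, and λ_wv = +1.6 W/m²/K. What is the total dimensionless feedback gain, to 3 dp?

0.725

Convert to gains: g_ice = 0.223/3.6 = 0.06194; g_cld = 0.788/3.6 = 0.2189; g_wv = 1.6/3.6 = 0.4444.
Total gain g = 0.72524.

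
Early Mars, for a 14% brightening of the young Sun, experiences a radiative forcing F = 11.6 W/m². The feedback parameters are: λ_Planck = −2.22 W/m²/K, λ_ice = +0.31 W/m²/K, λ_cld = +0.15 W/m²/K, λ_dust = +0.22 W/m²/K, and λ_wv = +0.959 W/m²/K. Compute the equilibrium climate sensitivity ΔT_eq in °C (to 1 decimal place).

20.0 °C

Net feedback parameter λ = (−2.22) + (+0.31) + (+0.15) + (+0.22) + (+0.959) = -0.581 W/m²/K.
ΔT = −F/λ = −11.6/(-0.581) = 20.0 °C.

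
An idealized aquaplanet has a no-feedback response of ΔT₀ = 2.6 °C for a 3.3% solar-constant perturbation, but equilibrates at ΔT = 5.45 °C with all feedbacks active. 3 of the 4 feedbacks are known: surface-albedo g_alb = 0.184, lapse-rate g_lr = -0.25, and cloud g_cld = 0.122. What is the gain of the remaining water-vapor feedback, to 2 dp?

Amplification A = ΔT/ΔT₀ = 5.45/2.6 = 2.096.
Total gain g = 1 − 1/A = 1 − 1/2.096 = 0.5229.
Known gains sum to 0.184 − 0.25 + 0.122 = 0.056.
g_wv = 0.5229 − 0.056 = 0.47.

0.47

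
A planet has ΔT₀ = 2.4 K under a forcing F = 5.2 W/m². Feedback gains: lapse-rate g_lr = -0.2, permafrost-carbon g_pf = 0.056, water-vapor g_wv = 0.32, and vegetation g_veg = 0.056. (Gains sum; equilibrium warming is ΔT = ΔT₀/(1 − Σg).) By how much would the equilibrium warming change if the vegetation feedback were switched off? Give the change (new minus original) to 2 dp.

Original: g = 0.232, ΔT = 2.4/(1−0.232) = 3.1250 K.
Without vegetation: g' = 0.176, ΔT' = 2.4/(1−0.176) = 2.9126 K.
Change = 2.9126 − 3.1250 = -0.21 K.

-0.21 K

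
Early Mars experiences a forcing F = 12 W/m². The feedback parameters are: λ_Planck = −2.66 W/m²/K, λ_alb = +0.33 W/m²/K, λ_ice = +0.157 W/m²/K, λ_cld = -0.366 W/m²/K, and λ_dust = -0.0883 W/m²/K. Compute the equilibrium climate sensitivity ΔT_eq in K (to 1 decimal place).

Net feedback parameter λ = (−2.66) + (+0.33) + (+0.157) + (-0.366) + (-0.0883) = -2.6273 W/m²/K.
ΔT = −F/λ = −12/(-2.6273) = 4.6 K.

4.6 K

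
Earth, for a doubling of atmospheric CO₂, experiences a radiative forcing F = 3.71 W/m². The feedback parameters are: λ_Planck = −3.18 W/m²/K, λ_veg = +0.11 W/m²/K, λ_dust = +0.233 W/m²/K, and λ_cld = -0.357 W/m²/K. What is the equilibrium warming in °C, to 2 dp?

Net feedback parameter λ = (−3.18) + (+0.11) + (+0.233) + (-0.357) = -3.194 W/m²/K.
ΔT = −F/λ = −3.71/(-3.194) = 1.16 °C.

1.16 °C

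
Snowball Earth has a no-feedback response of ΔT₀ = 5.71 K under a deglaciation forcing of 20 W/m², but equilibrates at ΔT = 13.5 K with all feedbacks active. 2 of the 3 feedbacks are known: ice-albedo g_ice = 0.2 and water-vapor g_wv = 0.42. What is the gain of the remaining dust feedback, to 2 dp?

Amplification A = ΔT/ΔT₀ = 13.5/5.71 = 2.364.
Total gain g = 1 − 1/A = 1 − 1/2.364 = 0.577.
Known gains sum to 0.2 + 0.42 = 0.62.
g_dust = 0.577 − 0.62 = -0.04.

-0.04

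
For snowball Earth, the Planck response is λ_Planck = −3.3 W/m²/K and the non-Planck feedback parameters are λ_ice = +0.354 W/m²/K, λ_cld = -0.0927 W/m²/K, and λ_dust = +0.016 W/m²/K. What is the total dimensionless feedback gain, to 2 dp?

0.08

Convert to gains: g_ice = 0.354/3.3 = 0.1073; g_cld = -0.0927/3.3 = -0.02809; g_dust = 0.016/3.3 = 0.004848.
Total gain g = 0.084058.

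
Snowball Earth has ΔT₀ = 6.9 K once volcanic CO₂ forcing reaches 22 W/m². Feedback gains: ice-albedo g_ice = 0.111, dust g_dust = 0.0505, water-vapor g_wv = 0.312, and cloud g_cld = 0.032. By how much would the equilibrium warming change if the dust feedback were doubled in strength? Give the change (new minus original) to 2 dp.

1.59 K

Original: g = 0.5055, ΔT = 6.9/(1−0.5055) = 13.9535 K.
With doubled dust: g' = 0.556, ΔT' = 6.9/(1−0.556) = 15.5405 K.
Change = 15.5405 − 13.9535 = 1.59 K.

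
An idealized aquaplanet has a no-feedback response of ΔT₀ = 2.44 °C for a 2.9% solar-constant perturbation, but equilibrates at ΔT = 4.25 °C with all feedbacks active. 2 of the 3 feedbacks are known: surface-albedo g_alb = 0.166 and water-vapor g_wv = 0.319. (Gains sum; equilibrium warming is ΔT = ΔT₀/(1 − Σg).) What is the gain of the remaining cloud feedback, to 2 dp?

-0.06

Amplification A = ΔT/ΔT₀ = 4.25/2.44 = 1.742.
Total gain g = 1 − 1/A = 1 − 1/1.742 = 0.4259.
Known gains sum to 0.166 + 0.319 = 0.485.
g_cld = 0.4259 − 0.485 = -0.06.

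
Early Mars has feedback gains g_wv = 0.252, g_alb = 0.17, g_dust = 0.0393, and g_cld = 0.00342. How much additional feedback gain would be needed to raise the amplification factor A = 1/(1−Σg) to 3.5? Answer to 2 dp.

0.25

Current total gain = 0.46472.
Target gain for A = 3.5: g* = 1 − 1/3.5 = 0.7143.
Additional gain needed = 0.7143 − 0.46472 = 0.25.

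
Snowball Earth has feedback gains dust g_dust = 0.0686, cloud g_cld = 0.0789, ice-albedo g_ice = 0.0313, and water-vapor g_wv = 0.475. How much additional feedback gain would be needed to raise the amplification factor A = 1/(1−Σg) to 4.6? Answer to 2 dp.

0.13

Current total gain = 0.6538.
Target gain for A = 4.6: g* = 1 − 1/4.6 = 0.7826.
Additional gain needed = 0.7826 − 0.6538 = 0.13.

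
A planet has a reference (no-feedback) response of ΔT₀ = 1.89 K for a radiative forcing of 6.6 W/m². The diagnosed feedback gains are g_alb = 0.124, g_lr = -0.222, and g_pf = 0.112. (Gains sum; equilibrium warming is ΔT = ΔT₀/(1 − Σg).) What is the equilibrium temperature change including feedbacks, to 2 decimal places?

Total gain g = 0.124 − 0.222 + 0.112 = 0.014.
Amplification A = 1/(1 − 0.014) = 1.014.
ΔT = 1.89 × 1.014 = 1.92 K.

1.92 K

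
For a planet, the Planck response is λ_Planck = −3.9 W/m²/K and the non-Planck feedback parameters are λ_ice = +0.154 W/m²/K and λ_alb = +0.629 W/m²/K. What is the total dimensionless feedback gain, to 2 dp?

0.20

Convert to gains: g_ice = 0.154/3.9 = 0.03949; g_alb = 0.629/3.9 = 0.1613.
Total gain g = 0.20079.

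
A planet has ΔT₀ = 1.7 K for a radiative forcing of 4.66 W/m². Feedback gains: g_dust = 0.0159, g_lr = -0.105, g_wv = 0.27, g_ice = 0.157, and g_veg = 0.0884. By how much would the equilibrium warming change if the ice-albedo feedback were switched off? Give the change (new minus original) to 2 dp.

-0.64 K

Original: g = 0.4263, ΔT = 1.7/(1−0.4263) = 2.9632 K.
Without ice-albedo: g' = 0.2693, ΔT' = 1.7/(1−0.2693) = 2.3265 K.
Change = 2.3265 − 2.9632 = -0.64 K.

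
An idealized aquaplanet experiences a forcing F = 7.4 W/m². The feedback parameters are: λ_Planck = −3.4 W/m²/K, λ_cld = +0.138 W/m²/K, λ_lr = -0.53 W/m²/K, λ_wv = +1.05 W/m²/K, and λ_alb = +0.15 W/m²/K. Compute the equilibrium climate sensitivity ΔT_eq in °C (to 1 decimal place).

Net feedback parameter λ = (−3.4) + (+0.138) + (-0.53) + (+1.05) + (+0.15) = -2.592 W/m²/K.
ΔT = −F/λ = −7.4/(-2.592) = 2.9 °C.

2.9 °C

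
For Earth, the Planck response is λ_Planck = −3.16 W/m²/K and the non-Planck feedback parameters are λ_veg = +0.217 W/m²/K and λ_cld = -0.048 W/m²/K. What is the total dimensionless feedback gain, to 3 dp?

0.053

Convert to gains: g_veg = 0.217/3.16 = 0.06867; g_cld = -0.048/3.16 = -0.01519.
Total gain g = 0.05348.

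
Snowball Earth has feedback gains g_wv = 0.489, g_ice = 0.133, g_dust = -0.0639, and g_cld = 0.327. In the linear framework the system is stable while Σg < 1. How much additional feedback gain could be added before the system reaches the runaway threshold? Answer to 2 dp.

0.11

Current total gain = 0.489 + 0.133 − 0.0639 + 0.327 = 0.8851.
Margin to runaway = 1 − 0.8851 = 0.11.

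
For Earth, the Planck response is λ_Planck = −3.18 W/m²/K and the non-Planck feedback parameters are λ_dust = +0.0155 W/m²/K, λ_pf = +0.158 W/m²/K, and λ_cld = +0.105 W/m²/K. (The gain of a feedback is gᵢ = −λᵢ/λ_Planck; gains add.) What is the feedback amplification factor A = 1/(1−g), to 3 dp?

Convert to gains: g_dust = 0.0155/3.18 = 0.004874; g_pf = 0.158/3.18 = 0.04969; g_cld = 0.105/3.18 = 0.03302.
Total gain g = 0.087584.
A = 1/(1 − 0.087584) = 1.096.

1.096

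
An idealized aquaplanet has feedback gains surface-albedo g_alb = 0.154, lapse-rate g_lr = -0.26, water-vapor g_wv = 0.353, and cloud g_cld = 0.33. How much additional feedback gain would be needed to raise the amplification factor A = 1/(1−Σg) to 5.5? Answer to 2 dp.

Current total gain = 0.577.
Target gain for A = 5.5: g* = 1 − 1/5.5 = 0.8182.
Additional gain needed = 0.8182 − 0.577 = 0.24.

0.24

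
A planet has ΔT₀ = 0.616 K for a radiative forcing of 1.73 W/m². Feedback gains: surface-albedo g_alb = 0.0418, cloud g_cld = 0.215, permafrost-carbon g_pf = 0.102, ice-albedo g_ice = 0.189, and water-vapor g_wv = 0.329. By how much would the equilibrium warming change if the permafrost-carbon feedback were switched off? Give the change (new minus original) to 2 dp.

Original: g = 0.8768, ΔT = 0.616/(1−0.8768) = 5.0000 K.
Without permafrost-carbon: g' = 0.7748, ΔT' = 0.616/(1−0.7748) = 2.7353 K.
Change = 2.7353 − 5.0000 = -2.26 K.

-2.26 K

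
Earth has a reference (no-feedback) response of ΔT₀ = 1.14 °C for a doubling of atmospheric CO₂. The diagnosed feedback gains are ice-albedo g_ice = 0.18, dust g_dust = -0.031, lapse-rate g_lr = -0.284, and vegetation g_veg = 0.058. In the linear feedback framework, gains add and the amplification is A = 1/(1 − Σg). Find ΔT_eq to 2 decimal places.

Total gain g = 0.18 − 0.031 − 0.284 + 0.058 = -0.077.
Amplification A = 1/(1 + 0.077) = 0.9285.
ΔT = 1.14 × 0.9285 = 1.06 °C.

1.06 °C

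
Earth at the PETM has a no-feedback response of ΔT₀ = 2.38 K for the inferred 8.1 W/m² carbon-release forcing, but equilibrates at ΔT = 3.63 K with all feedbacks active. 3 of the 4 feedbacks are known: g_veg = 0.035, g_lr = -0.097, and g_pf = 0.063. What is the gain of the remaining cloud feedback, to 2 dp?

Amplification A = ΔT/ΔT₀ = 3.63/2.38 = 1.525.
Total gain g = 1 − 1/A = 1 − 1/1.525 = 0.3443.
Known gains sum to 0.035 − 0.097 + 0.063 = 0.001.
g_cld = 0.3443 − 0.001 = 0.34.

0.34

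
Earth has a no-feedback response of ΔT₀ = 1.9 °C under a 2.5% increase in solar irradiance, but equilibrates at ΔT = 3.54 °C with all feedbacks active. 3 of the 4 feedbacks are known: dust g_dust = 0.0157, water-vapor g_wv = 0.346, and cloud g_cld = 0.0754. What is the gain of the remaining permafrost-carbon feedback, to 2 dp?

Amplification A = ΔT/ΔT₀ = 3.54/1.9 = 1.863.
Total gain g = 1 − 1/A = 1 − 1/1.863 = 0.4632.
Known gains sum to 0.0157 + 0.346 + 0.0754 = 0.4371.
g_pf = 0.4632 − 0.4371 = 0.03.

0.03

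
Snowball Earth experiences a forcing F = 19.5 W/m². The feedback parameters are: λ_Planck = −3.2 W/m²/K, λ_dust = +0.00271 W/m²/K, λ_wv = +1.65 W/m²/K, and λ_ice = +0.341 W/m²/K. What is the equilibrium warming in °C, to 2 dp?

Net feedback parameter λ = (−3.2) + (+0.00271) + (+1.65) + (+0.341) = -1.20629 W/m²/K.
ΔT = −F/λ = −19.5/(-1.20629) = 16.17 °C.

16.17 °C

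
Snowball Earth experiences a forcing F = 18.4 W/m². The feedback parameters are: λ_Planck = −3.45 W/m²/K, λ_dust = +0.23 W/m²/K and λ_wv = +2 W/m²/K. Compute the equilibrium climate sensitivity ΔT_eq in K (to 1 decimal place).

Net feedback parameter λ = (−3.45) + (+0.23) + (+2) = -1.22 W/m²/K.
ΔT = −F/λ = −18.4/(-1.22) = 15.1 K.

15.1 K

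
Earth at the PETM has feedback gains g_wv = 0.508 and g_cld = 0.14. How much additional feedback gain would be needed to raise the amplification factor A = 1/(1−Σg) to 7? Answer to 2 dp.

Current total gain = 0.648.
Target gain for A = 7: g* = 1 − 1/7 = 0.8571.
Additional gain needed = 0.8571 − 0.648 = 0.21.

0.21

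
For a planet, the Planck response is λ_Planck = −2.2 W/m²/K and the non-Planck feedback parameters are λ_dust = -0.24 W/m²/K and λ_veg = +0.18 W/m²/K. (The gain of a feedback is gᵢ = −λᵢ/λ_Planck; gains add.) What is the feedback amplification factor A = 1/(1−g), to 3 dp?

0.973

Convert to gains: g_dust = -0.24/2.2 = -0.1091; g_veg = 0.18/2.2 = 0.08182.
Total gain g = -0.02728.
A = 1/(1 + 0.02728) = 0.973.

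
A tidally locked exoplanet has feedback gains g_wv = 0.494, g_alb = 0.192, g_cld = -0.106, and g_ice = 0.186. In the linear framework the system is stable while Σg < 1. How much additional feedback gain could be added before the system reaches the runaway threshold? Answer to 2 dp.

Current total gain = 0.494 + 0.192 − 0.106 + 0.186 = 0.766.
Margin to runaway = 1 − 0.766 = 0.23.

0.23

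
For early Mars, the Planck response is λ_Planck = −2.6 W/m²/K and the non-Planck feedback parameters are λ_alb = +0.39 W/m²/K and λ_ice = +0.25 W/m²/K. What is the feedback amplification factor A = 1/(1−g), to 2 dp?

1.33

Convert to gains: g_alb = 0.39/2.6 = 0.15; g_ice = 0.25/2.6 = 0.09615.
Total gain g = 0.24615.
A = 1/(1 − 0.24615) = 1.33.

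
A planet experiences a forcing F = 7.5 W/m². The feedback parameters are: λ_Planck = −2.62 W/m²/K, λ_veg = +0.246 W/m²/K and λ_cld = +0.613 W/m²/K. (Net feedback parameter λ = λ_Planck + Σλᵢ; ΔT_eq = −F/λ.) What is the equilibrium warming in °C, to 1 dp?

4.3 °C

Net feedback parameter λ = (−2.62) + (+0.246) + (+0.613) = -1.761 W/m²/K.
ΔT = −F/λ = −7.5/(-1.761) = 4.3 °C.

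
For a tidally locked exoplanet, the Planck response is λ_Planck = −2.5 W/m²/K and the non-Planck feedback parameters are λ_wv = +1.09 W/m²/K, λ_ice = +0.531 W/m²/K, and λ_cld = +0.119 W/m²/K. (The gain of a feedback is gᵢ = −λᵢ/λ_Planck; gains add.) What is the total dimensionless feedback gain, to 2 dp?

Convert to gains: g_wv = 1.09/2.5 = 0.436; g_ice = 0.531/2.5 = 0.2124; g_cld = 0.119/2.5 = 0.0476.
Total gain g = 0.696.

0.70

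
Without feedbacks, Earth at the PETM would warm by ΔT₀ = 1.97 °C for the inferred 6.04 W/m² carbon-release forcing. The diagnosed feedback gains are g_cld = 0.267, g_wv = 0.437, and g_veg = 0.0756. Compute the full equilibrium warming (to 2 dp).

Total gain g = 0.267 + 0.437 + 0.0756 = 0.7796.
Amplification A = 1/(1 − 0.7796) = 4.537.
ΔT = 1.97 × 4.537 = 8.94 °C.

8.94 °C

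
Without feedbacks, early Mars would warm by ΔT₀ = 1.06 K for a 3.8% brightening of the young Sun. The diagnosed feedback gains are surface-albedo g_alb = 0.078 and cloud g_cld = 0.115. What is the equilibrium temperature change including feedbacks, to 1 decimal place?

Total gain g = 0.078 + 0.115 = 0.193.
Amplification A = 1/(1 − 0.193) = 1.239.
ΔT = 1.06 × 1.239 = 1.3 K.

1.3 K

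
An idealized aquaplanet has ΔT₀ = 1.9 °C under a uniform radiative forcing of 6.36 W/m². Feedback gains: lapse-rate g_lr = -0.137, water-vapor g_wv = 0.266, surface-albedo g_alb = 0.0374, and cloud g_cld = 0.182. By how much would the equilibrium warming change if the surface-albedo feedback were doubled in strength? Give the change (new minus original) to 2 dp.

Original: g = 0.3484, ΔT = 1.9/(1−0.3484) = 2.9159 °C.
With doubled surface-albedo: g' = 0.3858, ΔT' = 1.9/(1−0.3858) = 3.0935 °C.
Change = 3.0935 − 2.9159 = 0.18 °C.

0.18 °C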